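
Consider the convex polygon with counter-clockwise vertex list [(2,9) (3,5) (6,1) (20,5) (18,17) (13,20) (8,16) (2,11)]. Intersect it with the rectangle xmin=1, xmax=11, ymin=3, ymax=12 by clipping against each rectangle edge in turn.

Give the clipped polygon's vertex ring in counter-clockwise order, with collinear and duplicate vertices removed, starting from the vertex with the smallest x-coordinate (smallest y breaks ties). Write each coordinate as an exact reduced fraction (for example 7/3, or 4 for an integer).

1. After x ≥ 1: [(2,9) (3,5) (6,1) (20,5) (18,17) (13,20) (8,16) (2,11)]
2. After x ≤ 11: [(2,9) (3,5) (6,1) (11,17/7) (11,92/5) (8,16) (2,11)]
3. After y ≥ 3: [(2,9) (3,5) (9/2,3) (11,3) (11,92/5) (8,16) (2,11)]
4. After y ≤ 12: [(2,9) (3,5) (9/2,3) (11,3) (11,12) (16/5,12) (2,11)]
5. Canonical ring: [(2,9) (3,5) (9/2,3) (11,3) (11,12) (16/5,12) (2,11)]

Clipped polygon: [(2,9) (3,5) (9/2,3) (11,3) (11,12) (16/5,12) (2,11)]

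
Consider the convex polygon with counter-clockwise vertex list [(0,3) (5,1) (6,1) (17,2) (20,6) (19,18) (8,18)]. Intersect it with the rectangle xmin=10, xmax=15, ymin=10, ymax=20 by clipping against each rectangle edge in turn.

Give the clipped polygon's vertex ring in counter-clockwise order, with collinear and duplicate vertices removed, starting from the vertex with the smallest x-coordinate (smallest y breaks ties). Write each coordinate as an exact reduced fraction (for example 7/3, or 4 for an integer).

1. After x ≥ 10: [(10,15/11) (17,2) (20,6) (19,18) (10,18)]
2. After x ≤ 15: [(10,15/11) (15,20/11) (15,18) (10,18)]
3. After y ≥ 10: [(10,10) (15,10) (15,18) (10,18)]
4. After y ≤ 20: [(10,10) (15,10) (15,18) (10,18)]
5. Canonical ring: [(10,10) (15,10) (15,18) (10,18)]

Clipped polygon: [(10,10) (15,10) (15,18) (10,18)]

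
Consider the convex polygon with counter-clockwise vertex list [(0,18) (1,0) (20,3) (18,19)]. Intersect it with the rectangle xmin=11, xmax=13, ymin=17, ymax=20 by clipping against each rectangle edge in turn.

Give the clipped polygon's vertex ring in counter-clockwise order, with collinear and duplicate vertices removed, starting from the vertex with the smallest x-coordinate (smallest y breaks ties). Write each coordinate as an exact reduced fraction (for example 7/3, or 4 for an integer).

Clipped polygon: [(11,17) (13,17) (13,337/18) (11,335/18)]

1. After x ≥ 11: [(11,335/18) (11,30/19) (20,3) (18,19)]
2. After x ≤ 13: [(13,337/18) (11,335/18) (11,30/19) (13,36/19)]
3. After y ≥ 17: [(13,17) (13,337/18) (11,335/18) (11,17)]
4. After y ≤ 20: [(13,17) (13,337/18) (11,335/18) (11,17)]
5. Canonical ring: [(11,17) (13,17) (13,337/18) (11,335/18)]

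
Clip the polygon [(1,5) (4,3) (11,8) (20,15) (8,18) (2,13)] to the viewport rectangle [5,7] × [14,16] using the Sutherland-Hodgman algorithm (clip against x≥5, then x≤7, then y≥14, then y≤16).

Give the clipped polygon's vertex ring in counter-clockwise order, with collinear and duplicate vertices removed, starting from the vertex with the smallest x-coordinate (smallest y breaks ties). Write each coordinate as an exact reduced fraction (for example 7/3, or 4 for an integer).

Clipped polygon: [(5,14) (7,14) (7,16) (28/5,16) (5,31/2)]

1. After x ≥ 5: [(5,26/7) (11,8) (20,15) (8,18) (5,31/2)]
2. After x ≤ 7: [(5,26/7) (7,36/7) (7,103/6) (5,31/2)]
3. After y ≥ 14: [(5,14) (7,14) (7,103/6) (5,31/2)]
4. After y ≤ 16: [(5,14) (7,14) (7,16) (28/5,16) (5,31/2)]
5. Canonical ring: [(5,14) (7,14) (7,16) (28/5,16) (5,31/2)]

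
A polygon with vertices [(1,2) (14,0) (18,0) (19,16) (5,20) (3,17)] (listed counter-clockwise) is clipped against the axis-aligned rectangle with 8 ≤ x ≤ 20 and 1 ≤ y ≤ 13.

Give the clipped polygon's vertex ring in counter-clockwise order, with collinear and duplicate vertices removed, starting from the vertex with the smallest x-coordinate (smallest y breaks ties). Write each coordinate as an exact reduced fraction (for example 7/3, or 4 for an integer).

1. After x ≥ 8: [(8,12/13) (14,0) (18,0) (19,16) (8,134/7)]
2. After x ≤ 20: [(8,12/13) (14,0) (18,0) (19,16) (8,134/7)]
3. After y ≥ 1: [(8,1) (289/16,1) (19,16) (8,134/7)]
4. After y ≤ 13: [(8,13) (8,1) (289/16,1) (301/16,13)]
5. Canonical ring: [(8,1) (289/16,1) (301/16,13) (8,13)]

Clipped polygon: [(8,1) (289/16,1) (301/16,13) (8,13)]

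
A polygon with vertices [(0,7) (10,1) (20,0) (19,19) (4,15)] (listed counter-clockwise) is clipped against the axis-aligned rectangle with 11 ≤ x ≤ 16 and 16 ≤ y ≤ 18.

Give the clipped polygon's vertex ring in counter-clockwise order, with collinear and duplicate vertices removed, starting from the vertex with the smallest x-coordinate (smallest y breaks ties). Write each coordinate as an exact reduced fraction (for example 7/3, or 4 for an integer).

Clipped polygon: [(11,16) (16,16) (16,18) (61/4,18) (11,253/15)]

1. After x ≥ 11: [(11,9/10) (20,0) (19,19) (11,253/15)]
2. After x ≤ 16: [(11,9/10) (16,2/5) (16,91/5) (11,253/15)]
3. After y ≥ 16: [(11,16) (16,16) (16,91/5) (11,253/15)]
4. After y ≤ 18: [(11,16) (16,16) (16,18) (61/4,18) (11,253/15)]
5. Canonical ring: [(11,16) (16,16) (16,18) (61/4,18) (11,253/15)]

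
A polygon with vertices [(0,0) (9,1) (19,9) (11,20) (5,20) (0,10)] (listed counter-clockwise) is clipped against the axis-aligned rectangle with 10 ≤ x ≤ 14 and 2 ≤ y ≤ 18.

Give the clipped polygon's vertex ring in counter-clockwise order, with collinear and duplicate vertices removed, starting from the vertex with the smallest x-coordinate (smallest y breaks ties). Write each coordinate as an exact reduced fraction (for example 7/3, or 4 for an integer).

Clipped polygon: [(10,2) (41/4,2) (14,5) (14,127/8) (137/11,18) (10,18)]

1. After x ≥ 10: [(10,9/5) (19,9) (11,20) (10,20)]
2. After x ≤ 14: [(10,9/5) (14,5) (14,127/8) (11,20) (10,20)]
3. After y ≥ 2: [(10,2) (41/4,2) (14,5) (14,127/8) (11,20) (10,20)]
4. After y ≤ 18: [(10,18) (10,2) (41/4,2) (14,5) (14,127/8) (137/11,18)]
5. Canonical ring: [(10,2) (41/4,2) (14,5) (14,127/8) (137/11,18) (10,18)]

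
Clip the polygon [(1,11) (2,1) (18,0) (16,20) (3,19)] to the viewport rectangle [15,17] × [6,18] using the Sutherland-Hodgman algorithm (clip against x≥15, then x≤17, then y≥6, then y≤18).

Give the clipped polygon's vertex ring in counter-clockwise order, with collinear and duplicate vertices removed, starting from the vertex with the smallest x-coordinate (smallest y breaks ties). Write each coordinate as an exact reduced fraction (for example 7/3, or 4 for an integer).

1. After x ≥ 15: [(15,3/16) (18,0) (16,20) (15,259/13)]
2. After x ≤ 17: [(15,3/16) (17,1/16) (17,10) (16,20) (15,259/13)]
3. After y ≥ 6: [(15,6) (17,6) (17,10) (16,20) (15,259/13)]
4. After y ≤ 18: [(15,18) (15,6) (17,6) (17,10) (81/5,18)]
5. Canonical ring: [(15,6) (17,6) (17,10) (81/5,18) (15,18)]

Clipped polygon: [(15,6) (17,6) (17,10) (81/5,18) (15,18)]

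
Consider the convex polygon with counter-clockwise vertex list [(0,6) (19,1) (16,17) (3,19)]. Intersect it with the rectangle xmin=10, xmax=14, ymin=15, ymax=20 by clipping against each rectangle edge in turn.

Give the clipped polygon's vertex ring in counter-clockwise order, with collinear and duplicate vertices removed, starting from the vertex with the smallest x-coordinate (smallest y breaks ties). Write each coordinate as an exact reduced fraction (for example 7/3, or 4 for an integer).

Clipped polygon: [(10,15) (14,15) (14,225/13) (10,233/13)]

1. After x ≥ 10: [(10,64/19) (19,1) (16,17) (10,233/13)]
2. After x ≤ 14: [(10,64/19) (14,44/19) (14,225/13) (10,233/13)]
3. After y ≥ 15: [(10,15) (14,15) (14,225/13) (10,233/13)]
4. After y ≤ 20: [(10,15) (14,15) (14,225/13) (10,233/13)]
5. Canonical ring: [(10,15) (14,15) (14,225/13) (10,233/13)]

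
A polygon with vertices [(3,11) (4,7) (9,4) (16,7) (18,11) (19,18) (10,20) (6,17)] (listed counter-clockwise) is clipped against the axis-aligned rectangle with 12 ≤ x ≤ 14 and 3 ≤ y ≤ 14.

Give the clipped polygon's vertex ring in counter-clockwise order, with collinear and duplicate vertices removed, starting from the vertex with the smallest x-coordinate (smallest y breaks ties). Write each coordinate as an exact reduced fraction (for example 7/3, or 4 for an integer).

Clipped polygon: [(12,37/7) (14,43/7) (14,14) (12,14)]

1. After x ≥ 12: [(12,37/7) (16,7) (18,11) (19,18) (12,176/9)]
2. After x ≤ 14: [(12,37/7) (14,43/7) (14,172/9) (12,176/9)]
3. After y ≥ 3: [(12,37/7) (14,43/7) (14,172/9) (12,176/9)]
4. After y ≤ 14: [(12,14) (12,37/7) (14,43/7) (14,14)]
5. Canonical ring: [(12,37/7) (14,43/7) (14,14) (12,14)]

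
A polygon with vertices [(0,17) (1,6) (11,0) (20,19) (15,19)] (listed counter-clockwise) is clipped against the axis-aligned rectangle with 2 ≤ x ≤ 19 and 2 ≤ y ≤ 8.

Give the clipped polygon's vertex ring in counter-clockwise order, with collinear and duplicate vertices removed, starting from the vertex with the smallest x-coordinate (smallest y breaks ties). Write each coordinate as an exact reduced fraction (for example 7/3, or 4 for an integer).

Clipped polygon: [(2,27/5) (23/3,2) (227/19,2) (281/19,8) (2,8)]

1. After x ≥ 2: [(2,259/15) (2,27/5) (11,0) (20,19) (15,19)]
2. After x ≤ 19: [(2,259/15) (2,27/5) (11,0) (19,152/9) (19,19) (15,19)]
3. After y ≥ 2: [(2,259/15) (2,27/5) (23/3,2) (227/19,2) (19,152/9) (19,19) (15,19)]
4. After y ≤ 8: [(2,8) (2,27/5) (23/3,2) (227/19,2) (281/19,8)]
5. Canonical ring: [(2,27/5) (23/3,2) (227/19,2) (281/19,8) (2,8)]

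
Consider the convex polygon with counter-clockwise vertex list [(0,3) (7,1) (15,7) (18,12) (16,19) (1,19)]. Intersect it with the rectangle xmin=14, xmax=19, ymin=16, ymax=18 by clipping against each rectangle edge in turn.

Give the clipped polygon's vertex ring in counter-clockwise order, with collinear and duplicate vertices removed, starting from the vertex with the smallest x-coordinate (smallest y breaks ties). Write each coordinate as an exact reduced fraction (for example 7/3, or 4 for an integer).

1. After x ≥ 14: [(14,25/4) (15,7) (18,12) (16,19) (14,19)]
2. After x ≤ 19: [(14,25/4) (15,7) (18,12) (16,19) (14,19)]
3. After y ≥ 16: [(14,16) (118/7,16) (16,19) (14,19)]
4. After y ≤ 18: [(14,18) (14,16) (118/7,16) (114/7,18)]
5. Canonical ring: [(14,16) (118/7,16) (114/7,18) (14,18)]

Clipped polygon: [(14,16) (118/7,16) (114/7,18) (14,18)]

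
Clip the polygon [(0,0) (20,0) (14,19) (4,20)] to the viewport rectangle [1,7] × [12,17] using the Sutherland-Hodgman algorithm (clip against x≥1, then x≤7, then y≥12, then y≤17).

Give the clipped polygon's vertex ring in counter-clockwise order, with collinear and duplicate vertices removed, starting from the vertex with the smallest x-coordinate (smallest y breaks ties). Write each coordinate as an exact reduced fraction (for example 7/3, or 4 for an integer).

Clipped polygon: [(12/5,12) (7,12) (7,17) (17/5,17)]

1. After x ≥ 1: [(1,5) (1,0) (20,0) (14,19) (4,20)]
2. After x ≤ 7: [(1,5) (1,0) (7,0) (7,197/10) (4,20)]
3. After y ≥ 12: [(12/5,12) (7,12) (7,197/10) (4,20)]
4. After y ≤ 17: [(17/5,17) (12/5,12) (7,12) (7,17)]
5. Canonical ring: [(12/5,12) (7,12) (7,17) (17/5,17)]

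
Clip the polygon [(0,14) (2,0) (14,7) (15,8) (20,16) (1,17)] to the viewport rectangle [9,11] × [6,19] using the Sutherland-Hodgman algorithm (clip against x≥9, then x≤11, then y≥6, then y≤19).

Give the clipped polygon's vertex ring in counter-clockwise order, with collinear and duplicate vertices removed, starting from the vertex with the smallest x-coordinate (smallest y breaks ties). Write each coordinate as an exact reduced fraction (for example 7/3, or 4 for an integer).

Clipped polygon: [(9,6) (11,6) (11,313/19) (9,315/19)]

1. After x ≥ 9: [(9,49/12) (14,7) (15,8) (20,16) (9,315/19)]
2. After x ≤ 11: [(9,49/12) (11,21/4) (11,313/19) (9,315/19)]
3. After y ≥ 6: [(9,6) (11,6) (11,313/19) (9,315/19)]
4. After y ≤ 19: [(9,6) (11,6) (11,313/19) (9,315/19)]
5. Canonical ring: [(9,6) (11,6) (11,313/19) (9,315/19)]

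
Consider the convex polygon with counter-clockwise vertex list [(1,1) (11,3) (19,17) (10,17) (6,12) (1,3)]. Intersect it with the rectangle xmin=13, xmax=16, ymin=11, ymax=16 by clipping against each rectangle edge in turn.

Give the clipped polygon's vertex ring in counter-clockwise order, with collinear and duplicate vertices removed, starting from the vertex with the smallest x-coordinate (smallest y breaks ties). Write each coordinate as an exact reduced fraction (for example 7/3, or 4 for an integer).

1. After x ≥ 13: [(13,13/2) (19,17) (13,17)]
2. After x ≤ 16: [(13,13/2) (16,47/4) (16,17) (13,17)]
3. After y ≥ 11: [(13,11) (109/7,11) (16,47/4) (16,17) (13,17)]
4. After y ≤ 16: [(13,16) (13,11) (109/7,11) (16,47/4) (16,16)]
5. Canonical ring: [(13,11) (109/7,11) (16,47/4) (16,16) (13,16)]

Clipped polygon: [(13,11) (109/7,11) (16,47/4) (16,16) (13,16)]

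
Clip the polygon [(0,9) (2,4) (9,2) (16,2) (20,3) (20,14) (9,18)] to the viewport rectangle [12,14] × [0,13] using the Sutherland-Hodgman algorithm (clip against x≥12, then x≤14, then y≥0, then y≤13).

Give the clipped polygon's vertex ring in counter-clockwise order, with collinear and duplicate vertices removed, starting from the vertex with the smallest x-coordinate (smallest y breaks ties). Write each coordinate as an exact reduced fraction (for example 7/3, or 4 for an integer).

Clipped polygon: [(12,2) (14,2) (14,13) (12,13)]

1. After x ≥ 12: [(12,2) (16,2) (20,3) (20,14) (12,186/11)]
2. After x ≤ 14: [(12,2) (14,2) (14,178/11) (12,186/11)]
3. After y ≥ 0: [(12,2) (14,2) (14,178/11) (12,186/11)]
4. After y ≤ 13: [(12,13) (12,2) (14,2) (14,13)]
5. Canonical ring: [(12,2) (14,2) (14,13) (12,13)]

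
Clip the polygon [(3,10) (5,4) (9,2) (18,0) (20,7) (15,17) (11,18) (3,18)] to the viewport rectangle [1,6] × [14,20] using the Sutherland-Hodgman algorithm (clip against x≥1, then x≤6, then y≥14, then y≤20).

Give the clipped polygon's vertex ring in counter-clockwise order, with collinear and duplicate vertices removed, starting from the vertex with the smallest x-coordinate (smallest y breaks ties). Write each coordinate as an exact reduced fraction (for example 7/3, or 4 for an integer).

1. After x ≥ 1: [(3,10) (5,4) (9,2) (18,0) (20,7) (15,17) (11,18) (3,18)]
2. After x ≤ 6: [(3,10) (5,4) (6,7/2) (6,18) (3,18)]
3. After y ≥ 14: [(3,14) (6,14) (6,18) (3,18)]
4. After y ≤ 20: [(3,14) (6,14) (6,18) (3,18)]
5. Canonical ring: [(3,14) (6,14) (6,18) (3,18)]

Clipped polygon: [(3,14) (6,14) (6,18) (3,18)]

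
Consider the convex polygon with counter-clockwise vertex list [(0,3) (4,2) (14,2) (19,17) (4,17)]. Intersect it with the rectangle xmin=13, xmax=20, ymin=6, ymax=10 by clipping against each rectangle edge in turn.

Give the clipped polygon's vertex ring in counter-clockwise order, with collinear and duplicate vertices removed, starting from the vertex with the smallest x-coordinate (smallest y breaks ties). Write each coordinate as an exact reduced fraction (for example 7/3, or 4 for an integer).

1. After x ≥ 13: [(13,2) (14,2) (19,17) (13,17)]
2. After x ≤ 20: [(13,2) (14,2) (19,17) (13,17)]
3. After y ≥ 6: [(13,6) (46/3,6) (19,17) (13,17)]
4. After y ≤ 10: [(13,10) (13,6) (46/3,6) (50/3,10)]
5. Canonical ring: [(13,6) (46/3,6) (50/3,10) (13,10)]

Clipped polygon: [(13,6) (46/3,6) (50/3,10) (13,10)]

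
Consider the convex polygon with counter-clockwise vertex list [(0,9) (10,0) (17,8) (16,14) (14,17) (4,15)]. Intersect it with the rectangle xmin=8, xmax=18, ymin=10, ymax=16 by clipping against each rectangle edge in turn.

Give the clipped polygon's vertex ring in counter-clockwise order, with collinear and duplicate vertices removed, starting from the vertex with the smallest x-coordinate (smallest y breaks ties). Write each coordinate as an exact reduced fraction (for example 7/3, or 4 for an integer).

1. After x ≥ 8: [(8,9/5) (10,0) (17,8) (16,14) (14,17) (8,79/5)]
2. After x ≤ 18: [(8,9/5) (10,0) (17,8) (16,14) (14,17) (8,79/5)]
3. After y ≥ 10: [(8,10) (50/3,10) (16,14) (14,17) (8,79/5)]
4. After y ≤ 16: [(8,10) (50/3,10) (16,14) (44/3,16) (9,16) (8,79/5)]
5. Canonical ring: [(8,10) (50/3,10) (16,14) (44/3,16) (9,16) (8,79/5)]

Clipped polygon: [(8,10) (50/3,10) (16,14) (44/3,16) (9,16) (8,79/5)]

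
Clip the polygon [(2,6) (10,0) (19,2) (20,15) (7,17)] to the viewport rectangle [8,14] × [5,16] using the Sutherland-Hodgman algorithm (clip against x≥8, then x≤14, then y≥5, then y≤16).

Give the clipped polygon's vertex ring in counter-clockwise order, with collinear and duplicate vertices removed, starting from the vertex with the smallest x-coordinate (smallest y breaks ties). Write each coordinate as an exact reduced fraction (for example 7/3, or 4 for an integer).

Clipped polygon: [(8,5) (14,5) (14,207/13) (27/2,16) (8,16)]

1. After x ≥ 8: [(8,3/2) (10,0) (19,2) (20,15) (8,219/13)]
2. After x ≤ 14: [(8,3/2) (10,0) (14,8/9) (14,207/13) (8,219/13)]
3. After y ≥ 5: [(8,5) (14,5) (14,207/13) (8,219/13)]
4. After y ≤ 16: [(8,16) (8,5) (14,5) (14,207/13) (27/2,16)]
5. Canonical ring: [(8,5) (14,5) (14,207/13) (27/2,16) (8,16)]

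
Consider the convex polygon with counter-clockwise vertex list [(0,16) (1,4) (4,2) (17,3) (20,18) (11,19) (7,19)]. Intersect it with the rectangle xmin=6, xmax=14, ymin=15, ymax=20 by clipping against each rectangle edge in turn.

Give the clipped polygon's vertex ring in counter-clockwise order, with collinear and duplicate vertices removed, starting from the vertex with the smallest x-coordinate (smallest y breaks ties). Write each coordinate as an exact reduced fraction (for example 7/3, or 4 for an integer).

1. After x ≥ 6: [(6,130/7) (6,28/13) (17,3) (20,18) (11,19) (7,19)]
2. After x ≤ 14: [(6,130/7) (6,28/13) (14,36/13) (14,56/3) (11,19) (7,19)]
3. After y ≥ 15: [(6,130/7) (6,15) (14,15) (14,56/3) (11,19) (7,19)]
4. After y ≤ 20: [(6,130/7) (6,15) (14,15) (14,56/3) (11,19) (7,19)]
5. Canonical ring: [(6,15) (14,15) (14,56/3) (11,19) (7,19) (6,130/7)]

Clipped polygon: [(6,15) (14,15) (14,56/3) (11,19) (7,19) (6,130/7)]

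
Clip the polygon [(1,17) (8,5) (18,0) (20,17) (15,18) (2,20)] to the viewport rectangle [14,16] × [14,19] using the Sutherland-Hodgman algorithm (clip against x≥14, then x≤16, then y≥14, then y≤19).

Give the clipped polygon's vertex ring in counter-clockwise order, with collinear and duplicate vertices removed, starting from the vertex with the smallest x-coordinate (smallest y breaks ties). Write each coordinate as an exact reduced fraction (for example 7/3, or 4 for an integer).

Clipped polygon: [(14,14) (16,14) (16,89/5) (15,18) (14,236/13)]

1. After x ≥ 14: [(14,2) (18,0) (20,17) (15,18) (14,236/13)]
2. After x ≤ 16: [(14,2) (16,1) (16,89/5) (15,18) (14,236/13)]
3. After y ≥ 14: [(14,14) (16,14) (16,89/5) (15,18) (14,236/13)]
4. After y ≤ 19: [(14,14) (16,14) (16,89/5) (15,18) (14,236/13)]
5. Canonical ring: [(14,14) (16,14) (16,89/5) (15,18) (14,236/13)]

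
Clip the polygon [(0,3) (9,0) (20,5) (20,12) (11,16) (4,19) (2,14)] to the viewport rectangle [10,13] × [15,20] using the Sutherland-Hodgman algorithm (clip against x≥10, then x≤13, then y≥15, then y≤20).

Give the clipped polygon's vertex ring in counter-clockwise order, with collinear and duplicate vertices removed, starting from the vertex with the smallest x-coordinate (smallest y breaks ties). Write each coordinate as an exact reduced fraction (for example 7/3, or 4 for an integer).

1. After x ≥ 10: [(10,5/11) (20,5) (20,12) (11,16) (10,115/7)]
2. After x ≤ 13: [(10,5/11) (13,20/11) (13,136/9) (11,16) (10,115/7)]
3. After y ≥ 15: [(10,15) (13,15) (13,136/9) (11,16) (10,115/7)]
4. After y ≤ 20: [(10,15) (13,15) (13,136/9) (11,16) (10,115/7)]
5. Canonical ring: [(10,15) (13,15) (13,136/9) (11,16) (10,115/7)]

Clipped polygon: [(10,15) (13,15) (13,136/9) (11,16) (10,115/7)]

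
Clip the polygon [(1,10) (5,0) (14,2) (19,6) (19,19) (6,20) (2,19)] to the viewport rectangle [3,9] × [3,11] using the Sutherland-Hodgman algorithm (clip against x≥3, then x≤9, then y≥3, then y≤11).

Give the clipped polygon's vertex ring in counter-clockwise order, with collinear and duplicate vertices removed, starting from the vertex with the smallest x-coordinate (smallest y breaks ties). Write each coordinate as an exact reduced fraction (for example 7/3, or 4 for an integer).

Clipped polygon: [(3,5) (19/5,3) (9,3) (9,11) (3,11)]

1. After x ≥ 3: [(3,5) (5,0) (14,2) (19,6) (19,19) (6,20) (3,77/4)]
2. After x ≤ 9: [(3,5) (5,0) (9,8/9) (9,257/13) (6,20) (3,77/4)]
3. After y ≥ 3: [(3,5) (19/5,3) (9,3) (9,257/13) (6,20) (3,77/4)]
4. After y ≤ 11: [(3,11) (3,5) (19/5,3) (9,3) (9,11)]
5. Canonical ring: [(3,5) (19/5,3) (9,3) (9,11) (3,11)]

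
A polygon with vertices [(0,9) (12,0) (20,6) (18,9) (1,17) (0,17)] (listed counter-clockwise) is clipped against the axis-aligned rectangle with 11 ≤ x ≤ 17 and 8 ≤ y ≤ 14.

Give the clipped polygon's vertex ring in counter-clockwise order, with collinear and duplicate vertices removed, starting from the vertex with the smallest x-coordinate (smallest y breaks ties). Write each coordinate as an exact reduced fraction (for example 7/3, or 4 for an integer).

Clipped polygon: [(11,8) (17,8) (17,161/17) (11,209/17)]

1. After x ≥ 11: [(11,3/4) (12,0) (20,6) (18,9) (11,209/17)]
2. After x ≤ 17: [(11,3/4) (12,0) (17,15/4) (17,161/17) (11,209/17)]
3. After y ≥ 8: [(11,8) (17,8) (17,161/17) (11,209/17)]
4. After y ≤ 14: [(11,8) (17,8) (17,161/17) (11,209/17)]
5. Canonical ring: [(11,8) (17,8) (17,161/17) (11,209/17)]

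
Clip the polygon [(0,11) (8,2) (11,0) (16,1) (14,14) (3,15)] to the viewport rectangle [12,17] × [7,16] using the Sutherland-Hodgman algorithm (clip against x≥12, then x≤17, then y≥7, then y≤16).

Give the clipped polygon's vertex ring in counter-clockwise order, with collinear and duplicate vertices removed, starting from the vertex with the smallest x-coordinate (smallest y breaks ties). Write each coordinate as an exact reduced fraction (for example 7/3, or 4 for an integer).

Clipped polygon: [(12,7) (196/13,7) (14,14) (12,156/11)]

1. After x ≥ 12: [(12,1/5) (16,1) (14,14) (12,156/11)]
2. After x ≤ 17: [(12,1/5) (16,1) (14,14) (12,156/11)]
3. After y ≥ 7: [(12,7) (196/13,7) (14,14) (12,156/11)]
4. After y ≤ 16: [(12,7) (196/13,7) (14,14) (12,156/11)]
5. Canonical ring: [(12,7) (196/13,7) (14,14) (12,156/11)]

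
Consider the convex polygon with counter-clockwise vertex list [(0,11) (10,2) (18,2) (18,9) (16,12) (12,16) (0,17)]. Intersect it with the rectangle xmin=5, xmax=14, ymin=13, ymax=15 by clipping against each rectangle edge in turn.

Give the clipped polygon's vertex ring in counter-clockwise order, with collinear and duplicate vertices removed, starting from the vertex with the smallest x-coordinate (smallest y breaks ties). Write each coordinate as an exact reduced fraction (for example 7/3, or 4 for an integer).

Clipped polygon: [(5,13) (14,13) (14,14) (13,15) (5,15)]

1. After x ≥ 5: [(5,13/2) (10,2) (18,2) (18,9) (16,12) (12,16) (5,199/12)]
2. After x ≤ 14: [(5,13/2) (10,2) (14,2) (14,14) (12,16) (5,199/12)]
3. After y ≥ 13: [(5,13) (14,13) (14,14) (12,16) (5,199/12)]
4. After y ≤ 15: [(5,15) (5,13) (14,13) (14,14) (13,15)]
5. Canonical ring: [(5,13) (14,13) (14,14) (13,15) (5,15)]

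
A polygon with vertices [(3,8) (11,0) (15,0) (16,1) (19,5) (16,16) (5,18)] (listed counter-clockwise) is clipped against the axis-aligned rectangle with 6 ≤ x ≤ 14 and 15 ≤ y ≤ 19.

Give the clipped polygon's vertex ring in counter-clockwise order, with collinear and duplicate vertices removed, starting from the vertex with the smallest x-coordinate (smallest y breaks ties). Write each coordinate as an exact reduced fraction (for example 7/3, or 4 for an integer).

1. After x ≥ 6: [(6,5) (11,0) (15,0) (16,1) (19,5) (16,16) (6,196/11)]
2. After x ≤ 14: [(6,5) (11,0) (14,0) (14,180/11) (6,196/11)]
3. After y ≥ 15: [(6,15) (14,15) (14,180/11) (6,196/11)]
4. After y ≤ 19: [(6,15) (14,15) (14,180/11) (6,196/11)]
5. Canonical ring: [(6,15) (14,15) (14,180/11) (6,196/11)]

Clipped polygon: [(6,15) (14,15) (14,180/11) (6,196/11)]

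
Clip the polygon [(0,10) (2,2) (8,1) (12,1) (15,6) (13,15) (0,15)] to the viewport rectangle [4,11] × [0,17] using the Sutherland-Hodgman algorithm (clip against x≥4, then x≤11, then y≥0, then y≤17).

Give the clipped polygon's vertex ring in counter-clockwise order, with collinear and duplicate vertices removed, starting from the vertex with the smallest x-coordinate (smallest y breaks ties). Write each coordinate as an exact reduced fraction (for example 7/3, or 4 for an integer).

Clipped polygon: [(4,5/3) (8,1) (11,1) (11,15) (4,15)]

1. After x ≥ 4: [(4,5/3) (8,1) (12,1) (15,6) (13,15) (4,15)]
2. After x ≤ 11: [(4,5/3) (8,1) (11,1) (11,15) (4,15)]
3. After y ≥ 0: [(4,5/3) (8,1) (11,1) (11,15) (4,15)]
4. After y ≤ 17: [(4,5/3) (8,1) (11,1) (11,15) (4,15)]
5. Canonical ring: [(4,5/3) (8,1) (11,1) (11,15) (4,15)]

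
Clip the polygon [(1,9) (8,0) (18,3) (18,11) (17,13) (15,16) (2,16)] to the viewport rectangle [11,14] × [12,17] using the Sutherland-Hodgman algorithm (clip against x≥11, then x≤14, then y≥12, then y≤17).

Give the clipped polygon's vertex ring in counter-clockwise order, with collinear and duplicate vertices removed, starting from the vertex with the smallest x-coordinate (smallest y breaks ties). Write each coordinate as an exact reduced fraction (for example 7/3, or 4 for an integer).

1. After x ≥ 11: [(11,9/10) (18,3) (18,11) (17,13) (15,16) (11,16)]
2. After x ≤ 14: [(11,9/10) (14,9/5) (14,16) (11,16)]
3. After y ≥ 12: [(11,12) (14,12) (14,16) (11,16)]
4. After y ≤ 17: [(11,12) (14,12) (14,16) (11,16)]
5. Canonical ring: [(11,12) (14,12) (14,16) (11,16)]

Clipped polygon: [(11,12) (14,12) (14,16) (11,16)]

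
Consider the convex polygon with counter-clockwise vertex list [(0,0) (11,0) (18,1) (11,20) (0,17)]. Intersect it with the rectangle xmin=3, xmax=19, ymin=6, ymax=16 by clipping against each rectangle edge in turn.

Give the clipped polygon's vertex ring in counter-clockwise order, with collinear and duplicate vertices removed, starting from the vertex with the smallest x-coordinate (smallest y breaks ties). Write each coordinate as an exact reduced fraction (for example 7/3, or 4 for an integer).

Clipped polygon: [(3,6) (307/19,6) (237/19,16) (3,16)]

1. After x ≥ 3: [(3,0) (11,0) (18,1) (11,20) (3,196/11)]
2. After x ≤ 19: [(3,0) (11,0) (18,1) (11,20) (3,196/11)]
3. After y ≥ 6: [(3,6) (307/19,6) (11,20) (3,196/11)]
4. After y ≤ 16: [(3,16) (3,6) (307/19,6) (237/19,16)]
5. Canonical ring: [(3,6) (307/19,6) (237/19,16) (3,16)]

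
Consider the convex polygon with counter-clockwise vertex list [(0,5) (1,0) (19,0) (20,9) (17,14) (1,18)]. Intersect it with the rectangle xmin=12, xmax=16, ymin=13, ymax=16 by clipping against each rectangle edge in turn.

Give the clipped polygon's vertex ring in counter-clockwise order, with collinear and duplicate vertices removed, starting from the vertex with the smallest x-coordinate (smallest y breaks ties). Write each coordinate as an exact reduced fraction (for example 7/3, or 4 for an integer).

1. After x ≥ 12: [(12,0) (19,0) (20,9) (17,14) (12,61/4)]
2. After x ≤ 16: [(12,0) (16,0) (16,57/4) (12,61/4)]
3. After y ≥ 13: [(12,13) (16,13) (16,57/4) (12,61/4)]
4. After y ≤ 16: [(12,13) (16,13) (16,57/4) (12,61/4)]
5. Canonical ring: [(12,13) (16,13) (16,57/4) (12,61/4)]

Clipped polygon: [(12,13) (16,13) (16,57/4) (12,61/4)]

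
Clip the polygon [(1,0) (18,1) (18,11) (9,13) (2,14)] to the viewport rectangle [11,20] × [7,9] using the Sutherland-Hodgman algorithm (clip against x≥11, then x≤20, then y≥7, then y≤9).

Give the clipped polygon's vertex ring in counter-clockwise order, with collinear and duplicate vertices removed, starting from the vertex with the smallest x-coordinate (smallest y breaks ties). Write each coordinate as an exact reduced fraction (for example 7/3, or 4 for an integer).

1. After x ≥ 11: [(11,10/17) (18,1) (18,11) (11,113/9)]
2. After x ≤ 20: [(11,10/17) (18,1) (18,11) (11,113/9)]
3. After y ≥ 7: [(11,7) (18,7) (18,11) (11,113/9)]
4. After y ≤ 9: [(11,9) (11,7) (18,7) (18,9)]
5. Canonical ring: [(11,7) (18,7) (18,9) (11,9)]

Clipped polygon: [(11,7) (18,7) (18,9) (11,9)]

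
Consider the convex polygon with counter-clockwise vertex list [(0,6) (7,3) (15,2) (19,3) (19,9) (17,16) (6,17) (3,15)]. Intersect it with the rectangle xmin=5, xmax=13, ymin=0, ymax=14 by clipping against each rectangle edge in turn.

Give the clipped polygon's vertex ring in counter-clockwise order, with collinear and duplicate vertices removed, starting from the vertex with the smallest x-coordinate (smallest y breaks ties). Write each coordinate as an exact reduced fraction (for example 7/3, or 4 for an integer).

Clipped polygon: [(5,27/7) (7,3) (13,9/4) (13,14) (5,14)]

1. After x ≥ 5: [(5,27/7) (7,3) (15,2) (19,3) (19,9) (17,16) (6,17) (5,49/3)]
2. After x ≤ 13: [(5,27/7) (7,3) (13,9/4) (13,180/11) (6,17) (5,49/3)]
3. After y ≥ 0: [(5,27/7) (7,3) (13,9/4) (13,180/11) (6,17) (5,49/3)]
4. After y ≤ 14: [(5,14) (5,27/7) (7,3) (13,9/4) (13,14)]
5. Canonical ring: [(5,27/7) (7,3) (13,9/4) (13,14) (5,14)]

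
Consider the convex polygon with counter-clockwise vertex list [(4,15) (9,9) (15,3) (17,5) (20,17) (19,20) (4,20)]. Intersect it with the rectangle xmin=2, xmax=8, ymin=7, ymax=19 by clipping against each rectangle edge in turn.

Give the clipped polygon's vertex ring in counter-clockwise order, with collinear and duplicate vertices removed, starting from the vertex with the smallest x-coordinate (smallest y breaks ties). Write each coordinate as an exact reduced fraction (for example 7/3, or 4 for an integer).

1. After x ≥ 2: [(4,15) (9,9) (15,3) (17,5) (20,17) (19,20) (4,20)]
2. After x ≤ 8: [(4,15) (8,51/5) (8,20) (4,20)]
3. After y ≥ 7: [(4,15) (8,51/5) (8,20) (4,20)]
4. After y ≤ 19: [(4,19) (4,15) (8,51/5) (8,19)]
5. Canonical ring: [(4,15) (8,51/5) (8,19) (4,19)]

Clipped polygon: [(4,15) (8,51/5) (8,19) (4,19)]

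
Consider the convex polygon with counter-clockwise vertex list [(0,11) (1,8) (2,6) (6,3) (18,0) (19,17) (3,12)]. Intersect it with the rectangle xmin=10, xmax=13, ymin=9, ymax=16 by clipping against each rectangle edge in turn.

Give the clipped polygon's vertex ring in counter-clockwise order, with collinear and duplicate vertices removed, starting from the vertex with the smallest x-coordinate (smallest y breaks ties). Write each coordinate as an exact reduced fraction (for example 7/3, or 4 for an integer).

Clipped polygon: [(10,9) (13,9) (13,121/8) (10,227/16)]

1. After x ≥ 10: [(10,2) (18,0) (19,17) (10,227/16)]
2. After x ≤ 13: [(10,2) (13,5/4) (13,121/8) (10,227/16)]
3. After y ≥ 9: [(10,9) (13,9) (13,121/8) (10,227/16)]
4. After y ≤ 16: [(10,9) (13,9) (13,121/8) (10,227/16)]
5. Canonical ring: [(10,9) (13,9) (13,121/8) (10,227/16)]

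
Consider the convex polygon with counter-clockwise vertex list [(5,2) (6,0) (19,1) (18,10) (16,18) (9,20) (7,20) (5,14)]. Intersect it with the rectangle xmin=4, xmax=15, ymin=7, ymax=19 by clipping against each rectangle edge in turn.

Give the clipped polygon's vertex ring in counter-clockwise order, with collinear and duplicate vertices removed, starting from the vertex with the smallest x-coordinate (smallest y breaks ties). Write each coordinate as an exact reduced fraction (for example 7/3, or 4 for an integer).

1. After x ≥ 4: [(5,2) (6,0) (19,1) (18,10) (16,18) (9,20) (7,20) (5,14)]
2. After x ≤ 15: [(5,2) (6,0) (15,9/13) (15,128/7) (9,20) (7,20) (5,14)]
3. After y ≥ 7: [(5,7) (15,7) (15,128/7) (9,20) (7,20) (5,14)]
4. After y ≤ 19: [(5,7) (15,7) (15,128/7) (25/2,19) (20/3,19) (5,14)]
5. Canonical ring: [(5,7) (15,7) (15,128/7) (25/2,19) (20/3,19) (5,14)]

Clipped polygon: [(5,7) (15,7) (15,128/7) (25/2,19) (20/3,19) (5,14)]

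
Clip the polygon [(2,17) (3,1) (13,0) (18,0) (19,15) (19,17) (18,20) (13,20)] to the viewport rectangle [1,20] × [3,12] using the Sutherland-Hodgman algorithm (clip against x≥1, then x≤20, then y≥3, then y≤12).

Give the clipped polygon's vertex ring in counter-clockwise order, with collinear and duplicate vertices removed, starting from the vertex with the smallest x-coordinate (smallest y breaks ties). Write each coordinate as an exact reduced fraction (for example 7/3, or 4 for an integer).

Clipped polygon: [(37/16,12) (23/8,3) (91/5,3) (94/5,12)]

1. After x ≥ 1: [(2,17) (3,1) (13,0) (18,0) (19,15) (19,17) (18,20) (13,20)]
2. After x ≤ 20: [(2,17) (3,1) (13,0) (18,0) (19,15) (19,17) (18,20) (13,20)]
3. After y ≥ 3: [(2,17) (23/8,3) (91/5,3) (19,15) (19,17) (18,20) (13,20)]
4. After y ≤ 12: [(37/16,12) (23/8,3) (91/5,3) (94/5,12)]
5. Canonical ring: [(37/16,12) (23/8,3) (91/5,3) (94/5,12)]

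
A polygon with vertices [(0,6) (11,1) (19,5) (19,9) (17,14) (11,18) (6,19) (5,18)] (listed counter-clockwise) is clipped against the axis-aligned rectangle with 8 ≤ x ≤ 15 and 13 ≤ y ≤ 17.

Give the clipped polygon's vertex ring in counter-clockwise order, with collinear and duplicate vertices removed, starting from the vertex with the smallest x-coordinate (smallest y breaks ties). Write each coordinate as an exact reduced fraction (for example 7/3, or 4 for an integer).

1. After x ≥ 8: [(8,26/11) (11,1) (19,5) (19,9) (17,14) (11,18) (8,93/5)]
2. After x ≤ 15: [(8,26/11) (11,1) (15,3) (15,46/3) (11,18) (8,93/5)]
3. After y ≥ 13: [(8,13) (15,13) (15,46/3) (11,18) (8,93/5)]
4. After y ≤ 17: [(8,17) (8,13) (15,13) (15,46/3) (25/2,17)]
5. Canonical ring: [(8,13) (15,13) (15,46/3) (25/2,17) (8,17)]

Clipped polygon: [(8,13) (15,13) (15,46/3) (25/2,17) (8,17)]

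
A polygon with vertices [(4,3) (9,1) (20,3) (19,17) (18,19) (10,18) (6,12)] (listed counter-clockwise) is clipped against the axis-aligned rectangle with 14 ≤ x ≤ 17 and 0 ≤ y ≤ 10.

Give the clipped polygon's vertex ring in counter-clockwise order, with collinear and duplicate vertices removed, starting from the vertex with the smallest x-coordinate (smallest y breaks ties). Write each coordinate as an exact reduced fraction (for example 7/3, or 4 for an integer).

1. After x ≥ 14: [(14,21/11) (20,3) (19,17) (18,19) (14,37/2)]
2. After x ≤ 17: [(14,21/11) (17,27/11) (17,151/8) (14,37/2)]
3. After y ≥ 0: [(14,21/11) (17,27/11) (17,151/8) (14,37/2)]
4. After y ≤ 10: [(14,10) (14,21/11) (17,27/11) (17,10)]
5. Canonical ring: [(14,21/11) (17,27/11) (17,10) (14,10)]

Clipped polygon: [(14,21/11) (17,27/11) (17,10) (14,10)]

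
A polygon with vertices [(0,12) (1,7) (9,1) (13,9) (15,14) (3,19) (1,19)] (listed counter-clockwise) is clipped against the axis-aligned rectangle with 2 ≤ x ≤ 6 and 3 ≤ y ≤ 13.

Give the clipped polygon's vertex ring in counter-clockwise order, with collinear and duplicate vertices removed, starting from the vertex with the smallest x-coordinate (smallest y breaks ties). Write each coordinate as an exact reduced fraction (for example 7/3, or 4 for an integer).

1. After x ≥ 2: [(2,25/4) (9,1) (13,9) (15,14) (3,19) (2,19)]
2. After x ≤ 6: [(2,25/4) (6,13/4) (6,71/4) (3,19) (2,19)]
3. After y ≥ 3: [(2,25/4) (6,13/4) (6,71/4) (3,19) (2,19)]
4. After y ≤ 13: [(2,13) (2,25/4) (6,13/4) (6,13)]
5. Canonical ring: [(2,25/4) (6,13/4) (6,13) (2,13)]

Clipped polygon: [(2,25/4) (6,13/4) (6,13) (2,13)]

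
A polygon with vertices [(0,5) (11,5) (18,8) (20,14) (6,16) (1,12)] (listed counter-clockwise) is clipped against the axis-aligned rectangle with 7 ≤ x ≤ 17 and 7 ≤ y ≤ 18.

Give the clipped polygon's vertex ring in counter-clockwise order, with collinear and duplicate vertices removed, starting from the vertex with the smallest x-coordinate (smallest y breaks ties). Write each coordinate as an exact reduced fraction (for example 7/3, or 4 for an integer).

1. After x ≥ 7: [(7,5) (11,5) (18,8) (20,14) (7,111/7)]
2. After x ≤ 17: [(7,5) (11,5) (17,53/7) (17,101/7) (7,111/7)]
3. After y ≥ 7: [(7,7) (47/3,7) (17,53/7) (17,101/7) (7,111/7)]
4. After y ≤ 18: [(7,7) (47/3,7) (17,53/7) (17,101/7) (7,111/7)]
5. Canonical ring: [(7,7) (47/3,7) (17,53/7) (17,101/7) (7,111/7)]

Clipped polygon: [(7,7) (47/3,7) (17,53/7) (17,101/7) (7,111/7)]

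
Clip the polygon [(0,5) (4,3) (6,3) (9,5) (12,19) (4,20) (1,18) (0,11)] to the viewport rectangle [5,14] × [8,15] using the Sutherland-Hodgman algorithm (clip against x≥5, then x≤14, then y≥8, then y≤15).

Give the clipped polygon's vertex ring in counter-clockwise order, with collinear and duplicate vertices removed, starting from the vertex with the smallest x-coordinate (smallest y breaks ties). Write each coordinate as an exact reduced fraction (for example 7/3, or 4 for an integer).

Clipped polygon: [(5,8) (135/14,8) (78/7,15) (5,15)]

1. After x ≥ 5: [(5,3) (6,3) (9,5) (12,19) (5,159/8)]
2. After x ≤ 14: [(5,3) (6,3) (9,5) (12,19) (5,159/8)]
3. After y ≥ 8: [(5,8) (135/14,8) (12,19) (5,159/8)]
4. After y ≤ 15: [(5,15) (5,8) (135/14,8) (78/7,15)]
5. Canonical ring: [(5,8) (135/14,8) (78/7,15) (5,15)]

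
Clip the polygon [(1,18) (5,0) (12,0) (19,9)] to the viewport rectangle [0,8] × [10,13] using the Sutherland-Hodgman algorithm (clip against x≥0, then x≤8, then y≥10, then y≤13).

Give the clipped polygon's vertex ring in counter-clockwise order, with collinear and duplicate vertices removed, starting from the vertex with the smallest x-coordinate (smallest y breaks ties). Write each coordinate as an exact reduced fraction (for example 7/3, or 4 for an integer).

1. After x ≥ 0: [(1,18) (5,0) (12,0) (19,9)]
2. After x ≤ 8: [(8,29/2) (1,18) (5,0) (8,0)]
3. After y ≥ 10: [(8,10) (8,29/2) (1,18) (25/9,10)]
4. After y ≤ 13: [(8,10) (8,13) (19/9,13) (25/9,10)]
5. Canonical ring: [(19/9,13) (25/9,10) (8,10) (8,13)]

Clipped polygon: [(19/9,13) (25/9,10) (8,10) (8,13)]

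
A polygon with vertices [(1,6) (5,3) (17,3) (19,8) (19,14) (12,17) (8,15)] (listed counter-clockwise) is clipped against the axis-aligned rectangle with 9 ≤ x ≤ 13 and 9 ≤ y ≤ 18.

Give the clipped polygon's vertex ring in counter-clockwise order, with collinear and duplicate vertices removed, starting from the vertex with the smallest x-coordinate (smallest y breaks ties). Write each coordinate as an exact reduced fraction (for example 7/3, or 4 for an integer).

1. After x ≥ 9: [(9,3) (17,3) (19,8) (19,14) (12,17) (9,31/2)]
2. After x ≤ 13: [(9,3) (13,3) (13,116/7) (12,17) (9,31/2)]
3. After y ≥ 9: [(9,9) (13,9) (13,116/7) (12,17) (9,31/2)]
4. After y ≤ 18: [(9,9) (13,9) (13,116/7) (12,17) (9,31/2)]
5. Canonical ring: [(9,9) (13,9) (13,116/7) (12,17) (9,31/2)]

Clipped polygon: [(9,9) (13,9) (13,116/7) (12,17) (9,31/2)]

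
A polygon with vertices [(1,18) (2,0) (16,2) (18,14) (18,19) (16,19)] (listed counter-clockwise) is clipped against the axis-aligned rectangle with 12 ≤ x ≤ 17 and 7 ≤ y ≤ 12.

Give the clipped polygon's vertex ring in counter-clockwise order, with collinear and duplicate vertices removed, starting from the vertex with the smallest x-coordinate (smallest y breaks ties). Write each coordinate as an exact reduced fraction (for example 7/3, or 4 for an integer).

1. After x ≥ 12: [(12,281/15) (12,10/7) (16,2) (18,14) (18,19) (16,19)]
2. After x ≤ 17: [(12,281/15) (12,10/7) (16,2) (17,8) (17,19) (16,19)]
3. After y ≥ 7: [(12,281/15) (12,7) (101/6,7) (17,8) (17,19) (16,19)]
4. After y ≤ 12: [(12,12) (12,7) (101/6,7) (17,8) (17,12)]
5. Canonical ring: [(12,7) (101/6,7) (17,8) (17,12) (12,12)]

Clipped polygon: [(12,7) (101/6,7) (17,8) (17,12) (12,12)]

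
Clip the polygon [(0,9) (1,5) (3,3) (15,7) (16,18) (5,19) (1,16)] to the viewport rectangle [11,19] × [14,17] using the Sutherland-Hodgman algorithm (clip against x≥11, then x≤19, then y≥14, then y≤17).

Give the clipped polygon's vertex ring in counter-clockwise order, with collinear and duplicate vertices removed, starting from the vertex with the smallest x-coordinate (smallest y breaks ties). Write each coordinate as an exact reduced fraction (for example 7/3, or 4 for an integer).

1. After x ≥ 11: [(11,17/3) (15,7) (16,18) (11,203/11)]
2. After x ≤ 19: [(11,17/3) (15,7) (16,18) (11,203/11)]
3. After y ≥ 14: [(11,14) (172/11,14) (16,18) (11,203/11)]
4. After y ≤ 17: [(11,17) (11,14) (172/11,14) (175/11,17)]
5. Canonical ring: [(11,14) (172/11,14) (175/11,17) (11,17)]

Clipped polygon: [(11,14) (172/11,14) (175/11,17) (11,17)]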